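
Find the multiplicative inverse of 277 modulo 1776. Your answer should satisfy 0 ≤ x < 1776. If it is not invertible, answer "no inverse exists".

109

Run Euclid on (1776, 277):
1776 = 6×277 + 114
277 = 2×114 + 49
114 = 2×49 + 16
49 = 3×16 + 1
16 = 16×1 + 0
The gcd is 1. Working backward:
1 = 49 − 3·16
1 = −3·114 + 7·49
1 = 7·277 − 17·114
1 = −17·1776 + 109·277
So 277·109 ≡ 1 (mod 1776).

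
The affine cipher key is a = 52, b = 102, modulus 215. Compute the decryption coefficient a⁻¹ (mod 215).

Run Euclid on (215, 52):
215 = 4·52 + 7
52 = 7·7 + 3
7 = 2·3 + 1
3 = 3·1 + 0
Since gcd(52, 215) = 1, back-substitute to write 1 as a combination:
1 = 7 − 2·3
1 = −2·52 + 15·7
1 = 15·215 − 62·52
So 52·(-62) ≡ 1 (mod 215), and -62 ≡ 153 (mod 215).

153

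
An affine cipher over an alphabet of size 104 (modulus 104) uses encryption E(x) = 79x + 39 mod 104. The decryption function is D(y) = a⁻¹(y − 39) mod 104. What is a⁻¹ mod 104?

79

gcd(104, 79) by repeated division:
104 = 1*79 + 25
79 = 3*25 + 4
25 = 6*4 + 1
4 = 4*1 + 0
The gcd is 1. Working backward:
1 = 25 − 6·4
1 = −6·79 + 19·25
1 = 19·104 − 25·79
Hence 79⁻¹ ≡ -25 ≡ 79 (mod 104).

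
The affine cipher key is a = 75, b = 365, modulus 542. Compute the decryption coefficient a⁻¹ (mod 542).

159

Apply the Euclidean algorithm to 542 and 75:
542 = 7×75 + 17
75 = 4×17 + 7
17 = 2×7 + 3
7 = 2×3 + 1
3 = 3×1 + 0
Since gcd(75, 542) = 1, back-substitute to write 1 as a combination:
1 = 7 − 2·3
1 = −2·17 + 5·7
1 = 5·75 − 22·17
1 = −22·542 + 159·75
So 75·159 ≡ 1 (mod 542).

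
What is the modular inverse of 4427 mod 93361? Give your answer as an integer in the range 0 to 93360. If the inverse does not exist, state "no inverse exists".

38150

Run Euclid on (93361, 4427):
93361 = 21*4427 + 394
4427 = 11*394 + 93
394 = 4*93 + 22
93 = 4*22 + 5
22 = 4*5 + 2
5 = 2*2 + 1
2 = 2*1 + 0
gcd = 1, so the inverse exists. Back-substitute:
1 = 5 − 2·2
1 = −2·22 + 9·5
1 = 9·93 − 38·22
1 = −38·394 + 161·93
1 = 161·4427 − 1809·394
1 = −1809·93361 + 38150·4427
So 4427·38150 ≡ 1 (mod 93361).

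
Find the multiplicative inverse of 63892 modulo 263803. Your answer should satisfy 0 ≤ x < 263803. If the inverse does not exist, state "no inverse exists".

Apply the Euclidean algorithm to 263803 and 63892:
263803 = 4*63892 + 8235
63892 = 7*8235 + 6247
8235 = 1*6247 + 1988
6247 = 3*1988 + 283
1988 = 7*283 + 7
283 = 40*7 + 3
7 = 2*3 + 1
3 = 3*1 + 0
gcd = 1, so the inverse exists. Back-substitute:
1 = 7 − 2·3
1 = −2·283 + 81·7
1 = 81·1988 − 569·283
1 = −569·6247 + 1788·1988
1 = 1788·8235 − 2357·6247
1 = −2357·63892 + 18287·8235
1 = 18287·263803 − 75505·63892
Thus 63892·(-75505) ≡ 1 (mod 263803); reducing, -75505 mod 263803 = 188298.

188298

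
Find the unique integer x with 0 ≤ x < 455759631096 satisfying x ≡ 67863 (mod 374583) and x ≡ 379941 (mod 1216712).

62136645069

Write x = 67863 + 374583·k. Then 374583·k ≡ 379941 − 67863 ≡ 312078 (mod 1216712).
Need 374583⁻¹ mod 1216712. Extended Euclid on (1216712, 374583):
1216712 = 3×374583 + 92963
374583 = 4×92963 + 2731
92963 = 34×2731 + 109
2731 = 25×109 + 6
109 = 18×6 + 1
6 = 6×1 + 0
Back-substitute:
1 = 109 − 18·6
1 = −18·2731 + 451·109
1 = 451·92963 − 15352·2731
1 = −15352·374583 + 61859·92963
1 = 61859·1216712 − 200929·374583
374583⁻¹ ≡ 1015783 (mod 1216712), so k ≡ 1015783·312078 ≡ 165882 (mod 1216712).
x = 67863 + 374583·165882 = 62136645069.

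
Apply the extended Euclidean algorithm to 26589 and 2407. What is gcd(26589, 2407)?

1

Euclidean algorithm:
26589 = 11*2407 + 112
2407 = 21*112 + 55
112 = 2*55 + 2
55 = 27*2 + 1
2 = 2*1 + 0
gcd(26589, 2407) = 1.
Express as a combination:
1 = 55 − 27·2
1 = −27·112 + 55·55
1 = 55·2407 − 1182·112
1 = −1182·26589 + 13057·2407
So 1 = (-1182)·26589 + (13057)·2407.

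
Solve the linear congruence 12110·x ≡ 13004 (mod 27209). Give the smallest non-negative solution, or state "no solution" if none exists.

gcd(12110, 27209):
27209 = 2·12110 + 2989
12110 = 4·2989 + 154
2989 = 19·154 + 63
154 = 2·63 + 28
63 = 2·28 + 7
28 = 4·7 + 0
gcd = 7, but 7 ∤ 13004, so the congruence has no solution.

no solution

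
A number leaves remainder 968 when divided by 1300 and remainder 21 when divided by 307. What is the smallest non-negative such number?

344168

Write x = 968 + 1300·k. Then 1300·k ≡ 21 − 968 ≡ 281 (mod 307).
Need 1300⁻¹ mod 307. Extended Euclid on (307, 72):
307 = 4×72 + 19
72 = 3×19 + 15
19 = 1×15 + 4
15 = 3×4 + 3
4 = 1×3 + 1
3 = 3×1 + 0
Back-substitute:
1 = 4 − 3
1 = −15 + 4·4
1 = 4·19 − 5·15
1 = −5·72 + 19·19
1 = 19·307 − 81·72
1300⁻¹ ≡ 226 (mod 307), so k ≡ 226·281 ≡ 264 (mod 307).
x = 968 + 1300·264 = 344168.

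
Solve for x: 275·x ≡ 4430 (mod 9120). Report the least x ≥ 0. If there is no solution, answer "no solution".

1210

First find gcd(275, 9120):
9120 = 33×275 + 45
275 = 6×45 + 5
45 = 9×5 + 0
gcd = 5 and 5 | 4430, so solutions exist. Divide through by 5: 55x ≡ 886 (mod 1824).
Now find 55⁻¹ mod 1824:
1824 = 33·55 + 9
55 = 6·9 + 1
9 = 9·1 + 0
Back-substitute:
1 = 55 − 6·9
1 = −6·1824 + 199·55
So 55⁻¹ ≡ 199 (mod 1824).
Then x ≡ 199·886 ≡ 1210 (mod 1824); the smallest non-negative solution is x = 1210.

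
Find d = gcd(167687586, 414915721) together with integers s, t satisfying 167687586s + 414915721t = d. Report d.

11

Repeated division:
414915721 = 2*167687586 + 79540549
167687586 = 2*79540549 + 8606488
79540549 = 9*8606488 + 2082157
8606488 = 4*2082157 + 277860
2082157 = 7*277860 + 137137
277860 = 2*137137 + 3586
137137 = 38*3586 + 869
3586 = 4*869 + 110
869 = 7*110 + 99
110 = 1*99 + 11
99 = 9*11 + 0
gcd(167687586, 414915721) = 11.
Working backward:
11 = 110 − 99
11 = −869 + 8·110
11 = 8·3586 − 33·869
11 = −33·137137 + 1262·3586
11 = 1262·277860 − 2557·137137
11 = −2557·2082157 + 19161·277860
11 = 19161·8606488 − 79201·2082157
11 = −79201·79540549 + 731970·8606488
11 = 731970·167687586 − 1543141·79540549
11 = −1543141·414915721 + 3818252·167687586
So 11 = (-1543141)·414915721 + (3818252)·167687586.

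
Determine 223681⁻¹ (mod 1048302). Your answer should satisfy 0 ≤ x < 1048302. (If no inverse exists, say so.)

804571

Apply the Euclidean algorithm to 1048302 and 223681:
1048302 = 4*223681 + 153578
223681 = 1*153578 + 70103
153578 = 2*70103 + 13372
70103 = 5*13372 + 3243
13372 = 4*3243 + 400
3243 = 8*400 + 43
400 = 9*43 + 13
43 = 3*13 + 4
13 = 3*4 + 1
4 = 4*1 + 0
The gcd is 1. Working backward:
1 = 13 − 3·4
1 = −3·43 + 10·13
1 = 10·400 − 93·43
1 = −93·3243 + 754·400
1 = 754·13372 − 3109·3243
1 = −3109·70103 + 16299·13372
1 = 16299·153578 − 35707·70103
1 = −35707·223681 + 52006·153578
1 = 52006·1048302 − 243731·223681
Hence 223681⁻¹ ≡ -243731 ≡ 804571 (mod 1048302).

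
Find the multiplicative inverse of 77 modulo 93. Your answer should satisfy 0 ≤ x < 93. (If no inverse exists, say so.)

29

Run Euclid on (93, 77):
93 = 1*77 + 16
77 = 4*16 + 13
16 = 1*13 + 3
13 = 4*3 + 1
3 = 3*1 + 0
gcd = 1, so the inverse exists. Back-substitute:
1 = 13 − 4·3
1 = −4·16 + 5·13
1 = 5·77 − 24·16
1 = −24·93 + 29·77
So 77·29 ≡ 1 (mod 93).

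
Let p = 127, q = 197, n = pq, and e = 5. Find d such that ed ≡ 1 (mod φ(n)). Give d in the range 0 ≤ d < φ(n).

19757

φ(n) = (p−1)(q−1) = 126·196 = 24696.
Need d with 5·d ≡ 1 (mod 24696). Apply the extended Euclidean algorithm:
24696 = 4939×5 + 1
5 = 5×1 + 0
Back-substitute:
1 = 24696 − 4939·5
So 5·(-4939) ≡ 1 (mod 24696), hence d ≡ -4939 ≡ 19757 (mod 24696).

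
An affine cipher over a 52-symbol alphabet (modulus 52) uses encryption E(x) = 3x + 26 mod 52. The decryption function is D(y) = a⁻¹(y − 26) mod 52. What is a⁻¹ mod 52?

35

Extended Euclidean algorithm:
52 = 17*3 + 1
3 = 3*1 + 0
The gcd is 1. Working backward:
1 = 52 − 17·3
So 3·(-17) ≡ 1 (mod 52), and -17 ≡ 35 (mod 52).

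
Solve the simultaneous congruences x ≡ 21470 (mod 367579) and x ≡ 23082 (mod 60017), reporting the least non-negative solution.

19842303469

Write x = 21470 + 367579·k. Then 367579·k ≡ 23082 − 21470 ≡ 1612 (mod 60017).
Need 367579⁻¹ mod 60017. Extended Euclid on (60017, 7477):
60017 = 8*7477 + 201
7477 = 37*201 + 40
201 = 5*40 + 1
40 = 40*1 + 0
Back-substitute:
1 = 201 − 5·40
1 = −5·7477 + 186·201
1 = 186·60017 − 1493·7477
367579⁻¹ ≡ 58524 (mod 60017), so k ≡ 58524·1612 ≡ 53981 (mod 60017).
x = 21470 + 367579·53981 = 19842303469.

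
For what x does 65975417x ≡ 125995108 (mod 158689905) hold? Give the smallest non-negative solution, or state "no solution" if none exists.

First find gcd(65975417, 158689905):
158689905 = 2*65975417 + 26739071
65975417 = 2*26739071 + 12497275
26739071 = 2*12497275 + 1744521
12497275 = 7*1744521 + 285628
1744521 = 6*285628 + 30753
285628 = 9*30753 + 8851
30753 = 3*8851 + 4200
8851 = 2*4200 + 451
4200 = 9*451 + 141
451 = 3*141 + 28
141 = 5*28 + 1
28 = 28*1 + 0
gcd = 1, so a unique solution mod 158689905 exists.
Back-substitute for the Bézout coefficients:
1 = 141 − 5·28
1 = −5·451 + 16·141
1 = 16·4200 − 149·451
1 = −149·8851 + 314·4200
1 = 314·30753 − 1091·8851
1 = −1091·285628 + 10133·30753
1 = 10133·1744521 − 61889·285628
1 = −61889·12497275 + 443356·1744521
1 = 443356·26739071 − 948601·12497275
1 = −948601·65975417 + 2340558·26739071
1 = 2340558·158689905 − 5629717·65975417
So 65975417·(-5629717) ≡ 1 (mod 158689905), giving 65975417⁻¹ ≡ 153060188.
x ≡ 65975417⁻¹·125995108 ≡ 153060188·125995108 ≡ 96641714 (mod 158689905).

96641714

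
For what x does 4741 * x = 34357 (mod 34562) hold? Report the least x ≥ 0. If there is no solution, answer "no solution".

gcd(4741, 34562):
34562 = 7*4741 + 1375
4741 = 3*1375 + 616
1375 = 2*616 + 143
616 = 4*143 + 44
143 = 3*44 + 11
44 = 4*11 + 0
gcd = 11, but 11 ∤ 34357, so the congruence has no solution.

no solution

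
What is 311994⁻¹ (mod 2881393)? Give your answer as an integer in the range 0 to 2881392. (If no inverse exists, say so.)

gcd(2881393, 311994) by repeated division:
2881393 = 9*311994 + 73447
311994 = 4*73447 + 18206
73447 = 4*18206 + 623
18206 = 29*623 + 139
623 = 4*139 + 67
139 = 2*67 + 5
67 = 13*5 + 2
5 = 2*2 + 1
2 = 2*1 + 0
The gcd is 1. Working backward:
1 = 5 − 2·2
1 = −2·67 + 27·5
1 = 27·139 − 56·67
1 = −56·623 + 251·139
1 = 251·18206 − 7335·623
1 = −7335·73447 + 29591·18206
1 = 29591·311994 − 125699·73447
1 = −125699·2881393 + 1160882·311994
So 311994·1160882 ≡ 1 (mod 2881393).

1160882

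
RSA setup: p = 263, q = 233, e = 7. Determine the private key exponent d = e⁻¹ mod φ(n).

17367

φ(n) = (p−1)(q−1) = 262·232 = 60784.
Need d with 7·d ≡ 1 (mod 60784). Apply the extended Euclidean algorithm:
60784 = 8683×7 + 3
7 = 2×3 + 1
3 = 3×1 + 0
Back-substitute:
1 = 7 − 2·3
1 = −2·60784 + 17367·7
So 7·17367 ≡ 1 (mod 60784), hence d = 17367.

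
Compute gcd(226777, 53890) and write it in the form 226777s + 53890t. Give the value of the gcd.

Apply Euclid's algorithm to 226777 and 53890:
226777 = 4×53890 + 11217
53890 = 4×11217 + 9022
11217 = 1×9022 + 2195
9022 = 4×2195 + 242
2195 = 9×242 + 17
242 = 14×17 + 4
17 = 4×4 + 1
4 = 4×1 + 0
gcd(226777, 53890) = 1.
Express as a combination:
1 = 17 − 4·4
1 = −4·242 + 57·17
1 = 57·2195 − 517·242
1 = −517·9022 + 2125·2195
1 = 2125·11217 − 2642·9022
1 = −2642·53890 + 12693·11217
1 = 12693·226777 − 53414·53890
So 1 = (12693)·226777 + (-53414)·53890.

1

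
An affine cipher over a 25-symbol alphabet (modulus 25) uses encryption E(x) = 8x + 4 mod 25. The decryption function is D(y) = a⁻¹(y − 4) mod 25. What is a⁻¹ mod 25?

gcd(25, 8) by repeated division:
25 = 3*8 + 1
8 = 8*1 + 0
Since gcd(8, 25) = 1, back-substitute to write 1 as a combination:
1 = 25 − 3·8
Thus 8·(-3) ≡ 1 (mod 25); reducing, -3 mod 25 = 22.

22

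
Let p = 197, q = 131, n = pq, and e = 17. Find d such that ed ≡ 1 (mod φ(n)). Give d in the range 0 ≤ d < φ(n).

8993

φ(n) = (p−1)(q−1) = 196·130 = 25480.
Need d with 17·d ≡ 1 (mod 25480). Apply the extended Euclidean algorithm:
25480 = 1498×17 + 14
17 = 1×14 + 3
14 = 4×3 + 2
3 = 1×2 + 1
2 = 2×1 + 0
Back-substitute:
1 = 3 − 2
1 = −14 + 5·3
1 = 5·17 − 6·14
1 = −6·25480 + 8993·17
So 17·8993 ≡ 1 (mod 25480), hence d = 8993.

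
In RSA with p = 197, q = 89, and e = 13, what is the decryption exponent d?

φ(n) = (p−1)(q−1) = 196·88 = 17248.
Need d with 13·d ≡ 1 (mod 17248). Apply the extended Euclidean algorithm:
17248 = 1326*13 + 10
13 = 1*10 + 3
10 = 3*3 + 1
3 = 3*1 + 0
Back-substitute:
1 = 10 − 3·3
1 = −3·13 + 4·10
1 = 4·17248 − 5307·13
So 13·(-5307) ≡ 1 (mod 17248), hence d ≡ -5307 ≡ 11941 (mod 17248).

11941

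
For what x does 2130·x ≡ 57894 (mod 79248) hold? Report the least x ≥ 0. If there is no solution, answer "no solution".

First find gcd(2130, 79248):
79248 = 37·2130 + 438
2130 = 4·438 + 378
438 = 1·378 + 60
378 = 6·60 + 18
60 = 3·18 + 6
18 = 3·6 + 0
gcd = 6 and 6 | 57894, so solutions exist. Divide through by 6: 355x ≡ 9649 (mod 13208).
Now find 355⁻¹ mod 13208:
13208 = 37*355 + 73
355 = 4*73 + 63
73 = 1*63 + 10
63 = 6*10 + 3
10 = 3*3 + 1
3 = 3*1 + 0
Back-substitute:
1 = 10 − 3·3
1 = −3·63 + 19·10
1 = 19·73 − 22·63
1 = −22·355 + 107·73
1 = 107·13208 − 3981·355
So 355·(-3981) ≡ 1 (mod 13208), i.e. 355⁻¹ ≡ 9227.
Then x ≡ 9227·9649 ≡ 9403 (mod 13208); the smallest non-negative solution is x = 9403.

9403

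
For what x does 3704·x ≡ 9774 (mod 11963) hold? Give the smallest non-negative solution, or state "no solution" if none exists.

5448

First find gcd(3704, 11963):
11963 = 3×3704 + 851
3704 = 4×851 + 300
851 = 2×300 + 251
300 = 1×251 + 49
251 = 5×49 + 6
49 = 8×6 + 1
6 = 6×1 + 0
gcd = 1, so a unique solution mod 11963 exists.
Back-substitute for the Bézout coefficients:
1 = 49 − 8·6
1 = −8·251 + 41·49
1 = 41·300 − 49·251
1 = −49·851 + 139·300
1 = 139·3704 − 605·851
1 = −605·11963 + 1954·3704
So 3704·(1954) ≡ 1 (mod 11963), giving 3704⁻¹ ≡ 1954.
x ≡ 3704⁻¹·9774 ≡ 1954·9774 ≡ 5448 (mod 11963).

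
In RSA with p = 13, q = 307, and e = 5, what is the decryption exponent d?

φ(n) = (p−1)(q−1) = 12·306 = 3672.
Need d with 5·d ≡ 1 (mod 3672). Apply the extended Euclidean algorithm:
3672 = 734·5 + 2
5 = 2·2 + 1
2 = 2·1 + 0
Back-substitute:
1 = 5 − 2·2
1 = −2·3672 + 1469·5
So 5·1469 ≡ 1 (mod 3672), hence d = 1469.

1469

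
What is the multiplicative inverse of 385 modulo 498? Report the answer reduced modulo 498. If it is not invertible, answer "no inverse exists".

379

Apply the Euclidean algorithm to 498 and 385:
498 = 1·385 + 113
385 = 3·113 + 46
113 = 2·46 + 21
46 = 2·21 + 4
21 = 5·4 + 1
4 = 4·1 + 0
gcd = 1, so the inverse exists. Back-substitute:
1 = 21 − 5·4
1 = −5·46 + 11·21
1 = 11·113 − 27·46
1 = −27·385 + 92·113
1 = 92·498 − 119·385
Hence 385⁻¹ ≡ -119 ≡ 379 (mod 498).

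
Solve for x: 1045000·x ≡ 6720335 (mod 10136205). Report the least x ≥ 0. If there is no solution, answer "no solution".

774170

First find gcd(1045000, 10136205):
10136205 = 9·1045000 + 731205
1045000 = 1·731205 + 313795
731205 = 2·313795 + 103615
313795 = 3·103615 + 2950
103615 = 35·2950 + 365
2950 = 8·365 + 30
365 = 12·30 + 5
30 = 6·5 + 0
gcd = 5 and 5 | 6720335, so solutions exist. Divide through by 5: 209000x ≡ 1344067 (mod 2027241).
Now find 209000⁻¹ mod 2027241:
2027241 = 9*209000 + 146241
209000 = 1*146241 + 62759
146241 = 2*62759 + 20723
62759 = 3*20723 + 590
20723 = 35*590 + 73
590 = 8*73 + 6
73 = 12*6 + 1
6 = 6*1 + 0
Back-substitute:
1 = 73 − 12·6
1 = −12·590 + 97·73
1 = 97·20723 − 3407·590
1 = −3407·62759 + 10318·20723
1 = 10318·146241 − 24043·62759
1 = −24043·209000 + 34361·146241
1 = 34361·2027241 − 333292·209000
So 209000·(-333292) ≡ 1 (mod 2027241), i.e. 209000⁻¹ ≡ 1693949.
Then x ≡ 1693949·1344067 ≡ 774170 (mod 2027241); the smallest non-negative solution is x = 774170.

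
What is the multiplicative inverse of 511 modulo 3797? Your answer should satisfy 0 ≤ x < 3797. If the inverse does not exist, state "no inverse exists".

gcd(3797, 511) by repeated division:
3797 = 7·511 + 220
511 = 2·220 + 71
220 = 3·71 + 7
71 = 10·7 + 1
7 = 7·1 + 0
Since gcd(511, 3797) = 1, back-substitute to write 1 as a combination:
1 = 71 − 10·7
1 = −10·220 + 31·71
1 = 31·511 − 72·220
1 = −72·3797 + 535·511
So 511·535 ≡ 1 (mod 3797).

535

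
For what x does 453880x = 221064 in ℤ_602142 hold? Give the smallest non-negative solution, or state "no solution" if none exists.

First find gcd(453880, 602142):
602142 = 1×453880 + 148262
453880 = 3×148262 + 9094
148262 = 16×9094 + 2758
9094 = 3×2758 + 820
2758 = 3×820 + 298
820 = 2×298 + 224
298 = 1×224 + 74
224 = 3×74 + 2
74 = 37×2 + 0
gcd = 2 and 2 | 221064, so solutions exist. Divide through by 2: 226940x ≡ 110532 (mod 301071).
Now find 226940⁻¹ mod 301071:
301071 = 1×226940 + 74131
226940 = 3×74131 + 4547
74131 = 16×4547 + 1379
4547 = 3×1379 + 410
1379 = 3×410 + 149
410 = 2×149 + 112
149 = 1×112 + 37
112 = 3×37 + 1
37 = 37×1 + 0
Back-substitute:
1 = 112 − 3·37
1 = −3·149 + 4·112
1 = 4·410 − 11·149
1 = −11·1379 + 37·410
1 = 37·4547 − 122·1379
1 = −122·74131 + 1989·4547
1 = 1989·226940 − 6089·74131
1 = −6089·301071 + 8078·226940
So 226940⁻¹ ≡ 8078 (mod 301071).
Then x ≡ 8078·110532 ≡ 201981 (mod 301071); the smallest non-negative solution is x = 201981.

201981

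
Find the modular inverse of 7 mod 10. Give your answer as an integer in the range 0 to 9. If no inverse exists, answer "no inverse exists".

3

gcd(10, 7) by repeated division:
10 = 1·7 + 3
7 = 2·3 + 1
3 = 3·1 + 0
The gcd is 1. Working backward:
1 = 7 − 2·3
1 = −2·10 + 3·7
So 7·3 ≡ 1 (mod 10).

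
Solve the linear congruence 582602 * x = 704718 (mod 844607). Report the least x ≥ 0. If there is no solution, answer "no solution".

551412

First find gcd(582602, 844607):
844607 = 1·582602 + 262005
582602 = 2·262005 + 58592
262005 = 4·58592 + 27637
58592 = 2·27637 + 3318
27637 = 8·3318 + 1093
3318 = 3·1093 + 39
1093 = 28·39 + 1
39 = 39·1 + 0
gcd = 1, so a unique solution mod 844607 exists.
Back-substitute for the Bézout coefficients:
1 = 1093 − 28·39
1 = −28·3318 + 85·1093
1 = 85·27637 − 708·3318
1 = −708·58592 + 1501·27637
1 = 1501·262005 − 6712·58592
1 = −6712·582602 + 14925·262005
1 = 14925·844607 − 21637·582602
So 582602·(-21637) ≡ 1 (mod 844607), giving 582602⁻¹ ≡ 822970.
x ≡ 582602⁻¹·704718 ≡ 822970·704718 ≡ 551412 (mod 844607).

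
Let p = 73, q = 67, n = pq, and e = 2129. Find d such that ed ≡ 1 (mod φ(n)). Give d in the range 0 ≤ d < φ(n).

3665

φ(n) = (p−1)(q−1) = 72·66 = 4752.
Need d with 2129·d ≡ 1 (mod 4752). Apply the extended Euclidean algorithm:
4752 = 2·2129 + 494
2129 = 4·494 + 153
494 = 3·153 + 35
153 = 4·35 + 13
35 = 2·13 + 9
13 = 1·9 + 4
9 = 2·4 + 1
4 = 4·1 + 0
Back-substitute:
1 = 9 − 2·4
1 = −2·13 + 3·9
1 = 3·35 − 8·13
1 = −8·153 + 35·35
1 = 35·494 − 113·153
1 = −113·2129 + 487·494
1 = 487·4752 − 1087·2129
So 2129·(-1087) ≡ 1 (mod 4752), hence d ≡ -1087 ≡ 3665 (mod 4752).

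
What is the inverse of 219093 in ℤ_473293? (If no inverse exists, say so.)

358148

Apply the Euclidean algorithm to 473293 and 219093:
473293 = 2*219093 + 35107
219093 = 6*35107 + 8451
35107 = 4*8451 + 1303
8451 = 6*1303 + 633
1303 = 2*633 + 37
633 = 17*37 + 4
37 = 9*4 + 1
4 = 4*1 + 0
Since gcd(219093, 473293) = 1, back-substitute to write 1 as a combination:
1 = 37 − 9·4
1 = −9·633 + 154·37
1 = 154·1303 − 317·633
1 = −317·8451 + 2056·1303
1 = 2056·35107 − 8541·8451
1 = −8541·219093 + 53302·35107
1 = 53302·473293 − 115145·219093
Hence 219093⁻¹ ≡ -115145 ≡ 358148 (mod 473293).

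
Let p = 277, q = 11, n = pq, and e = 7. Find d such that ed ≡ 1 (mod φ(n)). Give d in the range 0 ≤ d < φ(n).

1183

φ(n) = (p−1)(q−1) = 276·10 = 2760.
Need d with 7·d ≡ 1 (mod 2760). Apply the extended Euclidean algorithm:
2760 = 394*7 + 2
7 = 3*2 + 1
2 = 2*1 + 0
Back-substitute:
1 = 7 − 3·2
1 = −3·2760 + 1183·7
So 7·1183 ≡ 1 (mod 2760), hence d = 1183.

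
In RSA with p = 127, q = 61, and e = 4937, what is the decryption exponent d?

2153

φ(n) = (p−1)(q−1) = 126·60 = 7560.
Need d with 4937·d ≡ 1 (mod 7560). Apply the extended Euclidean algorithm:
7560 = 1*4937 + 2623
4937 = 1*2623 + 2314
2623 = 1*2314 + 309
2314 = 7*309 + 151
309 = 2*151 + 7
151 = 21*7 + 4
7 = 1*4 + 3
4 = 1*3 + 1
3 = 3*1 + 0
Back-substitute:
1 = 4 − 3
1 = −7 + 2·4
1 = 2·151 − 43·7
1 = −43·309 + 88·151
1 = 88·2314 − 659·309
1 = −659·2623 + 747·2314
1 = 747·4937 − 1406·2623
1 = −1406·7560 + 2153·4937
So 4937·2153 ≡ 1 (mod 7560), hence d = 2153.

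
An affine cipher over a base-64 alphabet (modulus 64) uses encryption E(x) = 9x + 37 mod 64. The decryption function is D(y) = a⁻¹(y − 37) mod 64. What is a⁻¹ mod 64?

Apply the Euclidean algorithm to 64 and 9:
64 = 7×9 + 1
9 = 9×1 + 0
Since gcd(9, 64) = 1, back-substitute to write 1 as a combination:
1 = 64 − 7·9
So 9·(-7) ≡ 1 (mod 64), and -7 ≡ 57 (mod 64).

57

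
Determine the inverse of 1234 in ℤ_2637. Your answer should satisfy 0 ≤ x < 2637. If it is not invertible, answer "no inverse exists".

Run Euclid on (2637, 1234):
2637 = 2*1234 + 169
1234 = 7*169 + 51
169 = 3*51 + 16
51 = 3*16 + 3
16 = 5*3 + 1
3 = 3*1 + 0
gcd = 1, so the inverse exists. Back-substitute:
1 = 16 − 5·3
1 = −5·51 + 16·16
1 = 16·169 − 53·51
1 = −53·1234 + 387·169
1 = 387·2637 − 827·1234
Hence 1234⁻¹ ≡ -827 ≡ 1810 (mod 2637).

1810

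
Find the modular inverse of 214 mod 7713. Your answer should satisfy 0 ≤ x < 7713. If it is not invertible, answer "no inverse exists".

Extended Euclidean algorithm:
7713 = 36·214 + 9
214 = 23·9 + 7
9 = 1·7 + 2
7 = 3·2 + 1
2 = 2·1 + 0
The gcd is 1. Working backward:
1 = 7 − 3·2
1 = −3·9 + 4·7
1 = 4·214 − 95·9
1 = −95·7713 + 3424·214
So 214·3424 ≡ 1 (mod 7713).

3424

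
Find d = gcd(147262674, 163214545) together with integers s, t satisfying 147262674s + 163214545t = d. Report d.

Repeated division:
163214545 = 1*147262674 + 15951871
147262674 = 9*15951871 + 3695835
15951871 = 4*3695835 + 1168531
3695835 = 3*1168531 + 190242
1168531 = 6*190242 + 27079
190242 = 7*27079 + 689
27079 = 39*689 + 208
689 = 3*208 + 65
208 = 3*65 + 13
65 = 5*13 + 0
gcd(147262674, 163214545) = 13.
Working backward:
13 = 208 − 3·65
13 = −3·689 + 10·208
13 = 10·27079 − 393·689
13 = −393·190242 + 2761·27079
13 = 2761·1168531 − 16959·190242
13 = −16959·3695835 + 53638·1168531
13 = 53638·15951871 − 231511·3695835
13 = −231511·147262674 + 2137237·15951871
13 = 2137237·163214545 − 2368748·147262674
So 13 = (2137237)·163214545 + (-2368748)·147262674.

13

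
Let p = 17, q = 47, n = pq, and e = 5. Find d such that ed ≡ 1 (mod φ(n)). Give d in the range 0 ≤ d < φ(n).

φ(n) = (p−1)(q−1) = 16·46 = 736.
Need d with 5·d ≡ 1 (mod 736). Apply the extended Euclidean algorithm:
736 = 147·5 + 1
5 = 5·1 + 0
Back-substitute:
1 = 736 − 147·5
So 5·(-147) ≡ 1 (mod 736), hence d ≡ -147 ≡ 589 (mod 736).

589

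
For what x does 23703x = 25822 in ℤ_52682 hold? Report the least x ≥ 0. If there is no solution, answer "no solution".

First find gcd(23703, 52682):
52682 = 2*23703 + 5276
23703 = 4*5276 + 2599
5276 = 2*2599 + 78
2599 = 33*78 + 25
78 = 3*25 + 3
25 = 8*3 + 1
3 = 3*1 + 0
gcd = 1, so a unique solution mod 52682 exists.
Back-substitute for the Bézout coefficients:
1 = 25 − 8·3
1 = −8·78 + 25·25
1 = 25·2599 − 833·78
1 = −833·5276 + 1691·2599
1 = 1691·23703 − 7597·5276
1 = −7597·52682 + 16885·23703
So 23703·(16885) ≡ 1 (mod 52682), giving 23703⁻¹ ≡ 16885.
x ≡ 23703⁻¹·25822 ≡ 16885·25822 ≡ 8238 (mod 52682).

8238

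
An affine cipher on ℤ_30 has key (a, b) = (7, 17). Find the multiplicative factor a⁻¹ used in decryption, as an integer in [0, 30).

13

Extended Euclidean algorithm:
30 = 4·7 + 2
7 = 3·2 + 1
2 = 2·1 + 0
The gcd is 1. Working backward:
1 = 7 − 3·2
1 = −3·30 + 13·7
So 7·13 ≡ 1 (mod 30).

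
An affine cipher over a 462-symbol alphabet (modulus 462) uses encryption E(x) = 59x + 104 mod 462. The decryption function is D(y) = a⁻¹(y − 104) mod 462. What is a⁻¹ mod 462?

47

Apply the Euclidean algorithm to 462 and 59:
462 = 7×59 + 49
59 = 1×49 + 10
49 = 4×10 + 9
10 = 1×9 + 1
9 = 9×1 + 0
Since gcd(59, 462) = 1, back-substitute to write 1 as a combination:
1 = 10 − 9
1 = −49 + 5·10
1 = 5·59 − 6·49
1 = −6·462 + 47·59
So 59·47 ≡ 1 (mod 462).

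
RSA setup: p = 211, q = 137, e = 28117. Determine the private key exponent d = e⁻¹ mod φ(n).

φ(n) = (p−1)(q−1) = 210·136 = 28560.
Need d with 28117·d ≡ 1 (mod 28560). Apply the extended Euclidean algorithm:
28560 = 1*28117 + 443
28117 = 63*443 + 208
443 = 2*208 + 27
208 = 7*27 + 19
27 = 1*19 + 8
19 = 2*8 + 3
8 = 2*3 + 2
3 = 1*2 + 1
2 = 2*1 + 0
Back-substitute:
1 = 3 − 2
1 = −8 + 3·3
1 = 3·19 − 7·8
1 = −7·27 + 10·19
1 = 10·208 − 77·27
1 = −77·443 + 164·208
1 = 164·28117 − 10409·443
1 = −10409·28560 + 10573·28117
So 28117·10573 ≡ 1 (mod 28560), hence d = 10573.

10573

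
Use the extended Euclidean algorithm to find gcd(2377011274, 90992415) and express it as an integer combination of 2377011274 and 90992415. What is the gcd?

Euclidean algorithm:
2377011274 = 26*90992415 + 11208484
90992415 = 8*11208484 + 1324543
11208484 = 8*1324543 + 612140
1324543 = 2*612140 + 100263
612140 = 6*100263 + 10562
100263 = 9*10562 + 5205
10562 = 2*5205 + 152
5205 = 34*152 + 37
152 = 4*37 + 4
37 = 9*4 + 1
4 = 4*1 + 0
gcd(2377011274, 90992415) = 1.
Express as a combination:
1 = 37 − 9·4
1 = −9·152 + 37·37
1 = 37·5205 − 1267·152
1 = −1267·10562 + 2571·5205
1 = 2571·100263 − 24406·10562
1 = −24406·612140 + 149007·100263
1 = 149007·1324543 − 322420·612140
1 = −322420·11208484 + 2728367·1324543
1 = 2728367·90992415 − 22149356·11208484
1 = −22149356·2377011274 + 578611623·90992415
So 1 = (-22149356)·2377011274 + (578611623)·90992415.

1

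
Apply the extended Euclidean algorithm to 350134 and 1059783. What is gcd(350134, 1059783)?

Apply Euclid's algorithm to 1059783 and 350134:
1059783 = 3×350134 + 9381
350134 = 37×9381 + 3037
9381 = 3×3037 + 270
3037 = 11×270 + 67
270 = 4×67 + 2
67 = 33×2 + 1
2 = 2×1 + 0
gcd(350134, 1059783) = 1.
Working backward:
1 = 67 − 33·2
1 = −33·270 + 133·67
1 = 133·3037 − 1496·270
1 = −1496·9381 + 4621·3037
1 = 4621·350134 − 172473·9381
1 = −172473·1059783 + 522040·350134
So 1 = (-172473)·1059783 + (522040)·350134.

1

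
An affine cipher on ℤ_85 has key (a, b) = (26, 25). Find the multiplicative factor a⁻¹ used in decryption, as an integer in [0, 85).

Apply the Euclidean algorithm to 85 and 26:
85 = 3·26 + 7
26 = 3·7 + 5
7 = 1·5 + 2
5 = 2·2 + 1
2 = 2·1 + 0
The gcd is 1. Working backward:
1 = 5 − 2·2
1 = −2·7 + 3·5
1 = 3·26 − 11·7
1 = −11·85 + 36·26
So 26·36 ≡ 1 (mod 85).

36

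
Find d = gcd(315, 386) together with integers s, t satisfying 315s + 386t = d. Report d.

1

Euclidean algorithm:
386 = 1·315 + 71
315 = 4·71 + 31
71 = 2·31 + 9
31 = 3·9 + 4
9 = 2·4 + 1
4 = 4·1 + 0
gcd(315, 386) = 1.
Express as a combination:
1 = 9 − 2·4
1 = −2·31 + 7·9
1 = 7·71 − 16·31
1 = −16·315 + 71·71
1 = 71·386 − 87·315
So 1 = (71)·386 + (-87)·315.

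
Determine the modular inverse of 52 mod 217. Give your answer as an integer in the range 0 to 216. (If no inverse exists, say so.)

96

gcd(217, 52) by repeated division:
217 = 4*52 + 9
52 = 5*9 + 7
9 = 1*7 + 2
7 = 3*2 + 1
2 = 2*1 + 0
The gcd is 1. Working backward:
1 = 7 − 3·2
1 = −3·9 + 4·7
1 = 4·52 − 23·9
1 = −23·217 + 96·52
So 52·96 ≡ 1 (mod 217).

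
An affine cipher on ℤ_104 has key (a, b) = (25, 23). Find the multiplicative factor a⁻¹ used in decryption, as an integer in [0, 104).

Apply the Euclidean algorithm to 104 and 25:
104 = 4×25 + 4
25 = 6×4 + 1
4 = 4×1 + 0
gcd = 1, so the inverse exists. Back-substitute:
1 = 25 − 6·4
1 = −6·104 + 25·25
So 25·25 ≡ 1 (mod 104).

25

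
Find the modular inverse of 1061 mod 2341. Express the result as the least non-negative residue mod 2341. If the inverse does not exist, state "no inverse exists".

1721

Apply the Euclidean algorithm to 2341 and 1061:
2341 = 2*1061 + 219
1061 = 4*219 + 185
219 = 1*185 + 34
185 = 5*34 + 15
34 = 2*15 + 4
15 = 3*4 + 3
4 = 1*3 + 1
3 = 3*1 + 0
Since gcd(1061, 2341) = 1, back-substitute to write 1 as a combination:
1 = 4 − 3
1 = −15 + 4·4
1 = 4·34 − 9·15
1 = −9·185 + 49·34
1 = 49·219 − 58·185
1 = −58·1061 + 281·219
1 = 281·2341 − 620·1061
Thus 1061·(-620) ≡ 1 (mod 2341); reducing, -620 mod 2341 = 1721.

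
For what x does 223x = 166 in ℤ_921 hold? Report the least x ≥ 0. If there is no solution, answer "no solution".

First find gcd(223, 921):
921 = 4×223 + 29
223 = 7×29 + 20
29 = 1×20 + 9
20 = 2×9 + 2
9 = 4×2 + 1
2 = 2×1 + 0
gcd = 1, so a unique solution mod 921 exists.
Back-substitute for the Bézout coefficients:
1 = 9 − 4·2
1 = −4·20 + 9·9
1 = 9·29 − 13·20
1 = −13·223 + 100·29
1 = 100·921 − 413·223
So 223·(-413) ≡ 1 (mod 921), giving 223⁻¹ ≡ 508.
x ≡ 223⁻¹·166 ≡ 508·166 ≡ 517 (mod 921).

517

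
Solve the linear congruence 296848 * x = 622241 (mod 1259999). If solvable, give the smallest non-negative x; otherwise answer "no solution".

786105

First find gcd(296848, 1259999):
1259999 = 4*296848 + 72607
296848 = 4*72607 + 6420
72607 = 11*6420 + 1987
6420 = 3*1987 + 459
1987 = 4*459 + 151
459 = 3*151 + 6
151 = 25*6 + 1
6 = 6*1 + 0
gcd = 1, so a unique solution mod 1259999 exists.
Back-substitute for the Bézout coefficients:
1 = 151 − 25·6
1 = −25·459 + 76·151
1 = 76·1987 − 329·459
1 = −329·6420 + 1063·1987
1 = 1063·72607 − 12022·6420
1 = −12022·296848 + 49151·72607
1 = 49151·1259999 − 208626·296848
So 296848·(-208626) ≡ 1 (mod 1259999), giving 296848⁻¹ ≡ 1051373.
x ≡ 296848⁻¹·622241 ≡ 1051373·622241 ≡ 786105 (mod 1259999).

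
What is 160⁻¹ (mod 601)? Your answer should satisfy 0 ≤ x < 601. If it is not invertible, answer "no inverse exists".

447

Run Euclid on (601, 160):
601 = 3·160 + 121
160 = 1·121 + 39
121 = 3·39 + 4
39 = 9·4 + 3
4 = 1·3 + 1
3 = 3·1 + 0
gcd = 1, so the inverse exists. Back-substitute:
1 = 4 − 3
1 = −39 + 10·4
1 = 10·121 − 31·39
1 = −31·160 + 41·121
1 = 41·601 − 154·160
So 160·(-154) ≡ 1 (mod 601), and -154 ≡ 447 (mod 601).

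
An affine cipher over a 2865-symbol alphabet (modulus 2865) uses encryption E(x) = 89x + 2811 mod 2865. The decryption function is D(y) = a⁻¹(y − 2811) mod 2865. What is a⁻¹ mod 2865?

Extended Euclidean algorithm:
2865 = 32*89 + 17
89 = 5*17 + 4
17 = 4*4 + 1
4 = 4*1 + 0
The gcd is 1. Working backward:
1 = 17 − 4·4
1 = −4·89 + 21·17
1 = 21·2865 − 676·89
So 89·(-676) ≡ 1 (mod 2865), and -676 ≡ 2189 (mod 2865).

2189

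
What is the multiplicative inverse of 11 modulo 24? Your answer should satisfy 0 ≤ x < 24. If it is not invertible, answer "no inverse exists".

11

gcd(24, 11) by repeated division:
24 = 2*11 + 2
11 = 5*2 + 1
2 = 2*1 + 0
gcd = 1, so the inverse exists. Back-substitute:
1 = 11 − 5·2
1 = −5·24 + 11·11
So 11·11 ≡ 1 (mod 24).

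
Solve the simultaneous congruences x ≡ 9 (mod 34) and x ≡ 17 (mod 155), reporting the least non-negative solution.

Write x = 9 + 34·k. Then 34·k ≡ 17 − 9 ≡ 8 (mod 155).
Need 34⁻¹ mod 155. Extended Euclid on (155, 34):
155 = 4×34 + 19
34 = 1×19 + 15
19 = 1×15 + 4
15 = 3×4 + 3
4 = 1×3 + 1
3 = 3×1 + 0
Back-substitute:
1 = 4 − 3
1 = −15 + 4·4
1 = 4·19 − 5·15
1 = −5·34 + 9·19
1 = 9·155 − 41·34
34⁻¹ ≡ 114 (mod 155), so k ≡ 114·8 ≡ 137 (mod 155).
x = 9 + 34·137 = 4667.

4667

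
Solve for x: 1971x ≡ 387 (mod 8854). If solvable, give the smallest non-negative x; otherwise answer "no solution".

5539

First find gcd(1971, 8854):
8854 = 4*1971 + 970
1971 = 2*970 + 31
970 = 31*31 + 9
31 = 3*9 + 4
9 = 2*4 + 1
4 = 4*1 + 0
gcd = 1, so a unique solution mod 8854 exists.
Back-substitute for the Bézout coefficients:
1 = 9 − 2·4
1 = −2·31 + 7·9
1 = 7·970 − 219·31
1 = −219·1971 + 445·970
1 = 445·8854 − 1999·1971
So 1971·(-1999) ≡ 1 (mod 8854), giving 1971⁻¹ ≡ 6855.
x ≡ 1971⁻¹·387 ≡ 6855·387 ≡ 5539 (mod 8854).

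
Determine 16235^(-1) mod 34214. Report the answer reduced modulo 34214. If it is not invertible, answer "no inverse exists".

11045

Apply the Euclidean algorithm to 34214 and 16235:
34214 = 2×16235 + 1744
16235 = 9×1744 + 539
1744 = 3×539 + 127
539 = 4×127 + 31
127 = 4×31 + 3
31 = 10×3 + 1
3 = 3×1 + 0
The gcd is 1. Working backward:
1 = 31 − 10·3
1 = −10·127 + 41·31
1 = 41·539 − 174·127
1 = −174·1744 + 563·539
1 = 563·16235 − 5241·1744
1 = −5241·34214 + 11045·16235
So 16235·11045 ≡ 1 (mod 34214).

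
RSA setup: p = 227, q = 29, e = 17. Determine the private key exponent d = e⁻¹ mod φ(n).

φ(n) = (p−1)(q−1) = 226·28 = 6328.
Need d with 17·d ≡ 1 (mod 6328). Apply the extended Euclidean algorithm:
6328 = 372×17 + 4
17 = 4×4 + 1
4 = 4×1 + 0
Back-substitute:
1 = 17 − 4·4
1 = −4·6328 + 1489·17
So 17·1489 ≡ 1 (mod 6328), hence d = 1489.

1489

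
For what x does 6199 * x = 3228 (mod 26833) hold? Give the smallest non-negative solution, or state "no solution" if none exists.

11454

First find gcd(6199, 26833):
26833 = 4·6199 + 2037
6199 = 3·2037 + 88
2037 = 23·88 + 13
88 = 6·13 + 10
13 = 1·10 + 3
10 = 3·3 + 1
3 = 3·1 + 0
gcd = 1, so a unique solution mod 26833 exists.
Back-substitute for the Bézout coefficients:
1 = 10 − 3·3
1 = −3·13 + 4·10
1 = 4·88 − 27·13
1 = −27·2037 + 625·88
1 = 625·6199 − 1902·2037
1 = −1902·26833 + 8233·6199
So 6199·(8233) ≡ 1 (mod 26833), giving 6199⁻¹ ≡ 8233.
x ≡ 6199⁻¹·3228 ≡ 8233·3228 ≡ 11454 (mod 26833).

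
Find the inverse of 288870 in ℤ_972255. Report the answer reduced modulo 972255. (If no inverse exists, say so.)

no inverse exists

Euclidean algorithm on 972255, 288870:
972255 = 3*288870 + 105645
288870 = 2*105645 + 77580
105645 = 1*77580 + 28065
77580 = 2*28065 + 21450
28065 = 1*21450 + 6615
21450 = 3*6615 + 1605
6615 = 4*1605 + 195
1605 = 8*195 + 45
195 = 4*45 + 15
45 = 3*15 + 0
The gcd is 15, not 1, hence no inverse exists.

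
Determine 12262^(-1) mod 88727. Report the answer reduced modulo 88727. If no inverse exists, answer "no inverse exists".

10673

Apply the Euclidean algorithm to 88727 and 12262:
88727 = 7·12262 + 2893
12262 = 4·2893 + 690
2893 = 4·690 + 133
690 = 5·133 + 25
133 = 5·25 + 8
25 = 3·8 + 1
8 = 8·1 + 0
The gcd is 1. Working backward:
1 = 25 − 3·8
1 = −3·133 + 16·25
1 = 16·690 − 83·133
1 = −83·2893 + 348·690
1 = 348·12262 − 1475·2893
1 = −1475·88727 + 10673·12262
So 12262·10673 ≡ 1 (mod 88727).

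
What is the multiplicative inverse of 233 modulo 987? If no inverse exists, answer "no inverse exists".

Run Euclid on (987, 233):
987 = 4·233 + 55
233 = 4·55 + 13
55 = 4·13 + 3
13 = 4·3 + 1
3 = 3·1 + 0
gcd = 1, so the inverse exists. Back-substitute:
1 = 13 − 4·3
1 = −4·55 + 17·13
1 = 17·233 − 72·55
1 = −72·987 + 305·233
So 233·305 ≡ 1 (mod 987).

305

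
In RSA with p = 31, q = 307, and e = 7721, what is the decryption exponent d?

5021

φ(n) = (p−1)(q−1) = 30·306 = 9180.
Need d with 7721·d ≡ 1 (mod 9180). Apply the extended Euclidean algorithm:
9180 = 1×7721 + 1459
7721 = 5×1459 + 426
1459 = 3×426 + 181
426 = 2×181 + 64
181 = 2×64 + 53
64 = 1×53 + 11
53 = 4×11 + 9
11 = 1×9 + 2
9 = 4×2 + 1
2 = 2×1 + 0
Back-substitute:
1 = 9 − 4·2
1 = −4·11 + 5·9
1 = 5·53 − 24·11
1 = −24·64 + 29·53
1 = 29·181 − 82·64
1 = −82·426 + 193·181
1 = 193·1459 − 661·426
1 = −661·7721 + 3498·1459
1 = 3498·9180 − 4159·7721
So 7721·(-4159) ≡ 1 (mod 9180), hence d ≡ -4159 ≡ 5021 (mod 9180).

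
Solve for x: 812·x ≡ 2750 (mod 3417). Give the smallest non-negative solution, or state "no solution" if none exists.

First find gcd(812, 3417):
3417 = 4*812 + 169
812 = 4*169 + 136
169 = 1*136 + 33
136 = 4*33 + 4
33 = 8*4 + 1
4 = 4*1 + 0
gcd = 1, so a unique solution mod 3417 exists.
Back-substitute for the Bézout coefficients:
1 = 33 − 8·4
1 = −8·136 + 33·33
1 = 33·169 − 41·136
1 = −41·812 + 197·169
1 = 197·3417 − 829·812
So 812·(-829) ≡ 1 (mod 3417), giving 812⁻¹ ≡ 2588.
x ≡ 812⁻¹·2750 ≡ 2588·2750 ≡ 2806 (mod 3417).

2806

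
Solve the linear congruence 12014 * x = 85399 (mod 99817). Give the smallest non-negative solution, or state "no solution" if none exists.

24359

First find gcd(12014, 99817):
99817 = 8*12014 + 3705
12014 = 3*3705 + 899
3705 = 4*899 + 109
899 = 8*109 + 27
109 = 4*27 + 1
27 = 27*1 + 0
gcd = 1, so a unique solution mod 99817 exists.
Back-substitute for the Bézout coefficients:
1 = 109 − 4·27
1 = −4·899 + 33·109
1 = 33·3705 − 136·899
1 = −136·12014 + 441·3705
1 = 441·99817 − 3664·12014
So 12014·(-3664) ≡ 1 (mod 99817), giving 12014⁻¹ ≡ 96153.
x ≡ 12014⁻¹·85399 ≡ 96153·85399 ≡ 24359 (mod 99817).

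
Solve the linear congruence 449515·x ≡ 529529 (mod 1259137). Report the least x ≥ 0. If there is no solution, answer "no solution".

First find gcd(449515, 1259137):
1259137 = 2×449515 + 360107
449515 = 1×360107 + 89408
360107 = 4×89408 + 2475
89408 = 36×2475 + 308
2475 = 8×308 + 11
308 = 28×11 + 0
gcd = 11 and 11 | 529529, so solutions exist. Divide through by 11: 40865x ≡ 48139 (mod 114467).
Now find 40865⁻¹ mod 114467:
114467 = 2×40865 + 32737
40865 = 1×32737 + 8128
32737 = 4×8128 + 225
8128 = 36×225 + 28
225 = 8×28 + 1
28 = 28×1 + 0
Back-substitute:
1 = 225 − 8·28
1 = −8·8128 + 289·225
1 = 289·32737 − 1164·8128
1 = −1164·40865 + 1453·32737
1 = 1453·114467 − 4070·40865
So 40865·(-4070) ≡ 1 (mod 114467), i.e. 40865⁻¹ ≡ 110397.
Then x ≡ 110397·48139 ≡ 41774 (mod 114467); the smallest non-negative solution is x = 41774.

41774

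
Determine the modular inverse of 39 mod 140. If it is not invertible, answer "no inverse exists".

79

Run Euclid on (140, 39):
140 = 3×39 + 23
39 = 1×23 + 16
23 = 1×16 + 7
16 = 2×7 + 2
7 = 3×2 + 1
2 = 2×1 + 0
gcd = 1, so the inverse exists. Back-substitute:
1 = 7 − 3·2
1 = −3·16 + 7·7
1 = 7·23 − 10·16
1 = −10·39 + 17·23
1 = 17·140 − 61·39
Thus 39·(-61) ≡ 1 (mod 140); reducing, -61 mod 140 = 79.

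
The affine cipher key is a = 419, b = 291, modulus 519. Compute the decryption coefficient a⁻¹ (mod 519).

Apply the Euclidean algorithm to 519 and 419:
519 = 1×419 + 100
419 = 4×100 + 19
100 = 5×19 + 5
19 = 3×5 + 4
5 = 1×4 + 1
4 = 4×1 + 0
The gcd is 1. Working backward:
1 = 5 − 4
1 = −19 + 4·5
1 = 4·100 − 21·19
1 = −21·419 + 88·100
1 = 88·519 − 109·419
Thus 419·(-109) ≡ 1 (mod 519); reducing, -109 mod 519 = 410.

410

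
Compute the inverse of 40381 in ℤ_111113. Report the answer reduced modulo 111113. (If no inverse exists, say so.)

Extended Euclidean algorithm:
111113 = 2·40381 + 30351
40381 = 1·30351 + 10030
30351 = 3·10030 + 261
10030 = 38·261 + 112
261 = 2·112 + 37
112 = 3·37 + 1
37 = 37·1 + 0
The gcd is 1. Working backward:
1 = 112 − 3·37
1 = −3·261 + 7·112
1 = 7·10030 − 269·261
1 = −269·30351 + 814·10030
1 = 814·40381 − 1083·30351
1 = −1083·111113 + 2980·40381
So 40381·2980 ≡ 1 (mod 111113).

2980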